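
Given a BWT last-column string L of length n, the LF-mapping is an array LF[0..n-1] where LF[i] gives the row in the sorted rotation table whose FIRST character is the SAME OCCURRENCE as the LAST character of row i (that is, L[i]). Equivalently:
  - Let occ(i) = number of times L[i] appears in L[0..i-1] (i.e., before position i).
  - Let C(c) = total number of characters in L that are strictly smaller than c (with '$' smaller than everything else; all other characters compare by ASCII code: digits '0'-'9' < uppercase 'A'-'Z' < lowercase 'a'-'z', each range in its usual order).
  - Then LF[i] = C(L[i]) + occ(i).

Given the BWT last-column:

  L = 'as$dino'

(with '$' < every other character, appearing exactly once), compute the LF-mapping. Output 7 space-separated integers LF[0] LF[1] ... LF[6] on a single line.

Char counts: '$':1, 'a':1, 'd':1, 'i':1, 'n':1, 'o':1, 's':1
C (first-col start): C('$')=0, C('a')=1, C('d')=2, C('i')=3, C('n')=4, C('o')=5, C('s')=6
L[0]='a': occ=0, LF[0]=C('a')+0=1+0=1
L[1]='s': occ=0, LF[1]=C('s')+0=6+0=6
L[2]='$': occ=0, LF[2]=C('$')+0=0+0=0
L[3]='d': occ=0, LF[3]=C('d')+0=2+0=2
L[4]='i': occ=0, LF[4]=C('i')+0=3+0=3
L[5]='n': occ=0, LF[5]=C('n')+0=4+0=4
L[6]='o': occ=0, LF[6]=C('o')+0=5+0=5

Answer: 1 6 0 2 3 4 5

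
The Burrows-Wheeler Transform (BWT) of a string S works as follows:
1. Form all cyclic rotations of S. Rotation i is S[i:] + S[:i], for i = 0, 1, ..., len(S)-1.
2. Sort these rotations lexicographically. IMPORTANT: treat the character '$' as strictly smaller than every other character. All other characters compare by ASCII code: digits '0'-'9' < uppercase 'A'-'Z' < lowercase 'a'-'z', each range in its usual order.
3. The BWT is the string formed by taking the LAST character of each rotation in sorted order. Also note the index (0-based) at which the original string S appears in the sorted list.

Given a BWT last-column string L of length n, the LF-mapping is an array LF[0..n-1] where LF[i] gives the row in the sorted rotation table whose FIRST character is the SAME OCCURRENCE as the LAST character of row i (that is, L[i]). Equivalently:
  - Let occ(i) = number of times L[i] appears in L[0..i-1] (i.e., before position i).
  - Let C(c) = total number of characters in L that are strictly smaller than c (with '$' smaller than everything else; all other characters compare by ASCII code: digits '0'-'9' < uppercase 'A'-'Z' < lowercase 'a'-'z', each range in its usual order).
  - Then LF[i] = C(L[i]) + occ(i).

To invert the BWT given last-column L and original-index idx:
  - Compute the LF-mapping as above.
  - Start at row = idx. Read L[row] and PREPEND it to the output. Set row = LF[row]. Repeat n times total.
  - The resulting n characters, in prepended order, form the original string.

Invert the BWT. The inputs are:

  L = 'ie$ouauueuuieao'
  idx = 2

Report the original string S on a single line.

Answer: auouueoeaeuiui$

Derivation:
LF mapping: 6 3 0 8 10 1 11 12 4 13 14 7 5 2 9
Walk LF starting at row 2, prepending L[row]:
  step 1: row=2, L[2]='$', prepend. Next row=LF[2]=0
  step 2: row=0, L[0]='i', prepend. Next row=LF[0]=6
  step 3: row=6, L[6]='u', prepend. Next row=LF[6]=11
  step 4: row=11, L[11]='i', prepend. Next row=LF[11]=7
  step 5: row=7, L[7]='u', prepend. Next row=LF[7]=12
  step 6: row=12, L[12]='e', prepend. Next row=LF[12]=5
  step 7: row=5, L[5]='a', prepend. Next row=LF[5]=1
  step 8: row=1, L[1]='e', prepend. Next row=LF[1]=3
  step 9: row=3, L[3]='o', prepend. Next row=LF[3]=8
  step 10: row=8, L[8]='e', prepend. Next row=LF[8]=4
  step 11: row=4, L[4]='u', prepend. Next row=LF[4]=10
  step 12: row=10, L[10]='u', prepend. Next row=LF[10]=14
  step 13: row=14, L[14]='o', prepend. Next row=LF[14]=9
  step 14: row=9, L[9]='u', prepend. Next row=LF[9]=13
  step 15: row=13, L[13]='a', prepend. Next row=LF[13]=2
Reversed output: auouueoeaeuiui$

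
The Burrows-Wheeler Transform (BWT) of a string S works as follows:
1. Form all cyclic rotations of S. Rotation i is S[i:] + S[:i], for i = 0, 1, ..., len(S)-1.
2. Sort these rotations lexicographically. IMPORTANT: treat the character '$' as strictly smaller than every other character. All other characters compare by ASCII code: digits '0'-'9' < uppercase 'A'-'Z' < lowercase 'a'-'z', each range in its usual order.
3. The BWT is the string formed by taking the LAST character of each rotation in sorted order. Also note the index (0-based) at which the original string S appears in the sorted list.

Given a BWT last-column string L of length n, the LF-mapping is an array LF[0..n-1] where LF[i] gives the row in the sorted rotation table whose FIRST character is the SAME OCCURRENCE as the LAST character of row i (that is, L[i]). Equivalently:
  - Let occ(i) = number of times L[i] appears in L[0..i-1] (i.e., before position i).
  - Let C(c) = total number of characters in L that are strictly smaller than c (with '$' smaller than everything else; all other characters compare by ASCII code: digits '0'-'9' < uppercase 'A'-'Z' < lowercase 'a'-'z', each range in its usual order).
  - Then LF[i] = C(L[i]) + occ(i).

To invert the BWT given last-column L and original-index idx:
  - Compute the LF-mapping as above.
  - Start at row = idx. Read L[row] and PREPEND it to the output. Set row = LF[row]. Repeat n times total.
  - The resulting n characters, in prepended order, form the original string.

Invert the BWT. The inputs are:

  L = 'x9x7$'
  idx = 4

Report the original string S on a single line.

LF mapping: 3 2 4 1 0
Walk LF starting at row 4, prepending L[row]:
  step 1: row=4, L[4]='$', prepend. Next row=LF[4]=0
  step 2: row=0, L[0]='x', prepend. Next row=LF[0]=3
  step 3: row=3, L[3]='7', prepend. Next row=LF[3]=1
  step 4: row=1, L[1]='9', prepend. Next row=LF[1]=2
  step 5: row=2, L[2]='x', prepend. Next row=LF[2]=4
Reversed output: x97x$

Answer: x97x$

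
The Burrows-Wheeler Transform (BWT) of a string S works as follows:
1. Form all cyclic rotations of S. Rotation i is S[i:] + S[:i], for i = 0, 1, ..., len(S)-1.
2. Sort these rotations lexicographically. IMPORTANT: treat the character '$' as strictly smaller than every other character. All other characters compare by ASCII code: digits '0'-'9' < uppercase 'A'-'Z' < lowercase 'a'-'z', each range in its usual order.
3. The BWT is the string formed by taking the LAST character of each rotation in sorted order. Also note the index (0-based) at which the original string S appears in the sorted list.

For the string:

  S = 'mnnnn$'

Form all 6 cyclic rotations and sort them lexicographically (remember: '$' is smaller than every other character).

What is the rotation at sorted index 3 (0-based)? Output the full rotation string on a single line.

All 6 rotations (rotation i = S[i:]+S[:i]):
  rot[0] = mnnnn$
  rot[1] = nnnn$m
  rot[2] = nnn$mn
  rot[3] = nn$mnn
  rot[4] = n$mnnn
  rot[5] = $mnnnn
Sorted (with $ < everything):
  sorted[0] = $mnnnn
  sorted[1] = mnnnn$
  sorted[2] = n$mnnn
  sorted[3] = nn$mnn
  sorted[4] = nnn$mn
  sorted[5] = nnnn$m
sorted[3] = nn$mnn

Answer: nn$mnn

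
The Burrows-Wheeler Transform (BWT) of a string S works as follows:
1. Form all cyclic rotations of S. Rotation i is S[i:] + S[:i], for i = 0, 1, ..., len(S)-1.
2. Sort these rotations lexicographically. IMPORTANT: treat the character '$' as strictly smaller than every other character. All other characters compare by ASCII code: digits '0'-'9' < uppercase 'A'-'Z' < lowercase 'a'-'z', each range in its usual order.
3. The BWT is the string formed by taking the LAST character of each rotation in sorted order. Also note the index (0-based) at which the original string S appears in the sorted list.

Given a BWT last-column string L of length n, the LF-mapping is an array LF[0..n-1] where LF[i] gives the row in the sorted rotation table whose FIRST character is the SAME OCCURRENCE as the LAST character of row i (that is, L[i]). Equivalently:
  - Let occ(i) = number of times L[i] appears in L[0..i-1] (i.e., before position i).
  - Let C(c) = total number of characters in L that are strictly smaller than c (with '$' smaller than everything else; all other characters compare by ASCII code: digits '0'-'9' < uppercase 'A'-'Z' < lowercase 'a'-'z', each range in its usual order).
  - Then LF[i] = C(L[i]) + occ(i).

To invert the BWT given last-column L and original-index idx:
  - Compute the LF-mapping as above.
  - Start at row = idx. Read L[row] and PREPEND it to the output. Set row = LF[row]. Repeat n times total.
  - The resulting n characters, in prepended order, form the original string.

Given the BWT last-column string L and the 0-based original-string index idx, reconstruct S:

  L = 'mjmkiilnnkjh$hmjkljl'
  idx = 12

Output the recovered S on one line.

LF mapping: 15 5 16 9 3 4 12 18 19 10 6 1 0 2 17 7 11 13 8 14
Walk LF starting at row 12, prepending L[row]:
  step 1: row=12, L[12]='$', prepend. Next row=LF[12]=0
  step 2: row=0, L[0]='m', prepend. Next row=LF[0]=15
  step 3: row=15, L[15]='j', prepend. Next row=LF[15]=7
  step 4: row=7, L[7]='n', prepend. Next row=LF[7]=18
  step 5: row=18, L[18]='j', prepend. Next row=LF[18]=8
  step 6: row=8, L[8]='n', prepend. Next row=LF[8]=19
  step 7: row=19, L[19]='l', prepend. Next row=LF[19]=14
  step 8: row=14, L[14]='m', prepend. Next row=LF[14]=17
  step 9: row=17, L[17]='l', prepend. Next row=LF[17]=13
  step 10: row=13, L[13]='h', prepend. Next row=LF[13]=2
  step 11: row=2, L[2]='m', prepend. Next row=LF[2]=16
  step 12: row=16, L[16]='k', prepend. Next row=LF[16]=11
  step 13: row=11, L[11]='h', prepend. Next row=LF[11]=1
  step 14: row=1, L[1]='j', prepend. Next row=LF[1]=5
  step 15: row=5, L[5]='i', prepend. Next row=LF[5]=4
  step 16: row=4, L[4]='i', prepend. Next row=LF[4]=3
  step 17: row=3, L[3]='k', prepend. Next row=LF[3]=9
  step 18: row=9, L[9]='k', prepend. Next row=LF[9]=10
  step 19: row=10, L[10]='j', prepend. Next row=LF[10]=6
  step 20: row=6, L[6]='l', prepend. Next row=LF[6]=12
Reversed output: ljkkiijhkmhlmlnjnjm$

Answer: ljkkiijhkmhlmlnjnjm$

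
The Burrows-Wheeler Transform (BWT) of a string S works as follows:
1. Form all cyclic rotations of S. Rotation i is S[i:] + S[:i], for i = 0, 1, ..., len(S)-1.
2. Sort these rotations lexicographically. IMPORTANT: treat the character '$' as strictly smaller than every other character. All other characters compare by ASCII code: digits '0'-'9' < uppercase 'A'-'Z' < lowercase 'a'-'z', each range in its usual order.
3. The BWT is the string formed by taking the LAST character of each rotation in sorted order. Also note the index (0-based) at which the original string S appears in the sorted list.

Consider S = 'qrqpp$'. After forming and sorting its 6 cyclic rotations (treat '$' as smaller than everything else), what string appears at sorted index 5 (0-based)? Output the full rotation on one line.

Answer: rqpp$q

Derivation:
All 6 rotations (rotation i = S[i:]+S[:i]):
  rot[0] = qrqpp$
  rot[1] = rqpp$q
  rot[2] = qpp$qr
  rot[3] = pp$qrq
  rot[4] = p$qrqp
  rot[5] = $qrqpp
Sorted (with $ < everything):
  sorted[0] = $qrqpp
  sorted[1] = p$qrqp
  sorted[2] = pp$qrq
  sorted[3] = qpp$qr
  sorted[4] = qrqpp$
  sorted[5] = rqpp$q
sorted[5] = rqpp$q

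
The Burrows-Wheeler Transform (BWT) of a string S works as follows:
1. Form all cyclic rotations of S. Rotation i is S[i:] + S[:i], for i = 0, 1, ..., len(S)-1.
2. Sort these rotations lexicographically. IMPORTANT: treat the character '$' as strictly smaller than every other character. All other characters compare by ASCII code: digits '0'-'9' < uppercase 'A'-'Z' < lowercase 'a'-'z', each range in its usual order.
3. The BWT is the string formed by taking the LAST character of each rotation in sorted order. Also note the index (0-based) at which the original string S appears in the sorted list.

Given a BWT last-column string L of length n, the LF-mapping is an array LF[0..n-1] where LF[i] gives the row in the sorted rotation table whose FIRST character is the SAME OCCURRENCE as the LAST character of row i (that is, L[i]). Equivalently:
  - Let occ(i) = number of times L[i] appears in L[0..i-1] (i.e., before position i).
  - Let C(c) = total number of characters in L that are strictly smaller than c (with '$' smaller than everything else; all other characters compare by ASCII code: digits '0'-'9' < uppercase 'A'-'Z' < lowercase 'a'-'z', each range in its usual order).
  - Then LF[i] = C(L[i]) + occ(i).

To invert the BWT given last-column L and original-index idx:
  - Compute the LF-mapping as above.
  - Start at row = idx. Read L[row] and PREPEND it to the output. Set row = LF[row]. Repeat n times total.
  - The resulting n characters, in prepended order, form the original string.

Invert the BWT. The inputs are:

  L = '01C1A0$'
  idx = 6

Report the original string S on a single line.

Answer: C0A110$

Derivation:
LF mapping: 1 3 6 4 5 2 0
Walk LF starting at row 6, prepending L[row]:
  step 1: row=6, L[6]='$', prepend. Next row=LF[6]=0
  step 2: row=0, L[0]='0', prepend. Next row=LF[0]=1
  step 3: row=1, L[1]='1', prepend. Next row=LF[1]=3
  step 4: row=3, L[3]='1', prepend. Next row=LF[3]=4
  step 5: row=4, L[4]='A', prepend. Next row=LF[4]=5
  step 6: row=5, L[5]='0', prepend. Next row=LF[5]=2
  step 7: row=2, L[2]='C', prepend. Next row=LF[2]=6
Reversed output: C0A110$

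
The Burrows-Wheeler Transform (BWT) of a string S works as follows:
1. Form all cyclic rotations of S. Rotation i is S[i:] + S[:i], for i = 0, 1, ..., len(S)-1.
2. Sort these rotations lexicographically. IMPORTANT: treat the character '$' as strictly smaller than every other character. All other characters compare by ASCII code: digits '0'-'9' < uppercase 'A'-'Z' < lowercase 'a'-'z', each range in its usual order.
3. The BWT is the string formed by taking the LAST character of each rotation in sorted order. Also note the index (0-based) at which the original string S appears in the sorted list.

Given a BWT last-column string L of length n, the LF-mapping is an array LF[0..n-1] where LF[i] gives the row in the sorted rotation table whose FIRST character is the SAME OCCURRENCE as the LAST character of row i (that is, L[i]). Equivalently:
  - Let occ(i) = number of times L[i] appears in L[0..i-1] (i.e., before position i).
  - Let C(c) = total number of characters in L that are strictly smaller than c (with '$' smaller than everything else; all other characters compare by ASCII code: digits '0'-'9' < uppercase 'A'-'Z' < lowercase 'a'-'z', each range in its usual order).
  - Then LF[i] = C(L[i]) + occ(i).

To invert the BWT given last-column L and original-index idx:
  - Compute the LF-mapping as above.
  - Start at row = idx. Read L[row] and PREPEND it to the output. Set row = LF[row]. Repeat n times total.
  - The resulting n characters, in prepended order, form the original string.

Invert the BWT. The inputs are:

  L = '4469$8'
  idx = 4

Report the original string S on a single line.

LF mapping: 1 2 3 5 0 4
Walk LF starting at row 4, prepending L[row]:
  step 1: row=4, L[4]='$', prepend. Next row=LF[4]=0
  step 2: row=0, L[0]='4', prepend. Next row=LF[0]=1
  step 3: row=1, L[1]='4', prepend. Next row=LF[1]=2
  step 4: row=2, L[2]='6', prepend. Next row=LF[2]=3
  step 5: row=3, L[3]='9', prepend. Next row=LF[3]=5
  step 6: row=5, L[5]='8', prepend. Next row=LF[5]=4
Reversed output: 89644$

Answer: 89644$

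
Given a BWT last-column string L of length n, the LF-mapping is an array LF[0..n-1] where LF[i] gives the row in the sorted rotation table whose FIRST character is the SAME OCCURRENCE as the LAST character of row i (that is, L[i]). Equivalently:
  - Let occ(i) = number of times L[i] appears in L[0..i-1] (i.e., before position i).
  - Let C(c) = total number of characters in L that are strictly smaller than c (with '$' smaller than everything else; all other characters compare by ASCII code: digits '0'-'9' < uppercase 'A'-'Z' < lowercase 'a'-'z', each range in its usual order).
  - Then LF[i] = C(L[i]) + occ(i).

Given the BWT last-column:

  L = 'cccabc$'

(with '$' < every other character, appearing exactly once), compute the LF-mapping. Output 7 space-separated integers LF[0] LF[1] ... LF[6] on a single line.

Answer: 3 4 5 1 2 6 0

Derivation:
Char counts: '$':1, 'a':1, 'b':1, 'c':4
C (first-col start): C('$')=0, C('a')=1, C('b')=2, C('c')=3
L[0]='c': occ=0, LF[0]=C('c')+0=3+0=3
L[1]='c': occ=1, LF[1]=C('c')+1=3+1=4
L[2]='c': occ=2, LF[2]=C('c')+2=3+2=5
L[3]='a': occ=0, LF[3]=C('a')+0=1+0=1
L[4]='b': occ=0, LF[4]=C('b')+0=2+0=2
L[5]='c': occ=3, LF[5]=C('c')+3=3+3=6
L[6]='$': occ=0, LF[6]=C('$')+0=0+0=0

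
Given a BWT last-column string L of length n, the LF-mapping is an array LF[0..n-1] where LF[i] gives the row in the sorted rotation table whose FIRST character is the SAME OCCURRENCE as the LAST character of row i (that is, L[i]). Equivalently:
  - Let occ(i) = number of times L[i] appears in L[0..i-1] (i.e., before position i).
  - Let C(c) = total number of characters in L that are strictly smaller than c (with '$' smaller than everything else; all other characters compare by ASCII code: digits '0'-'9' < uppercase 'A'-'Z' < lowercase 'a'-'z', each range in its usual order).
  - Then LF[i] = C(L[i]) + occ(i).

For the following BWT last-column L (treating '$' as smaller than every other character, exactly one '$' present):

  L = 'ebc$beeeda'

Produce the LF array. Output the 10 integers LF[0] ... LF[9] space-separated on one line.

Answer: 6 2 4 0 3 7 8 9 5 1

Derivation:
Char counts: '$':1, 'a':1, 'b':2, 'c':1, 'd':1, 'e':4
C (first-col start): C('$')=0, C('a')=1, C('b')=2, C('c')=4, C('d')=5, C('e')=6
L[0]='e': occ=0, LF[0]=C('e')+0=6+0=6
L[1]='b': occ=0, LF[1]=C('b')+0=2+0=2
L[2]='c': occ=0, LF[2]=C('c')+0=4+0=4
L[3]='$': occ=0, LF[3]=C('$')+0=0+0=0
L[4]='b': occ=1, LF[4]=C('b')+1=2+1=3
L[5]='e': occ=1, LF[5]=C('e')+1=6+1=7
L[6]='e': occ=2, LF[6]=C('e')+2=6+2=8
L[7]='e': occ=3, LF[7]=C('e')+3=6+3=9
L[8]='d': occ=0, LF[8]=C('d')+0=5+0=5
L[9]='a': occ=0, LF[9]=C('a')+0=1+0=1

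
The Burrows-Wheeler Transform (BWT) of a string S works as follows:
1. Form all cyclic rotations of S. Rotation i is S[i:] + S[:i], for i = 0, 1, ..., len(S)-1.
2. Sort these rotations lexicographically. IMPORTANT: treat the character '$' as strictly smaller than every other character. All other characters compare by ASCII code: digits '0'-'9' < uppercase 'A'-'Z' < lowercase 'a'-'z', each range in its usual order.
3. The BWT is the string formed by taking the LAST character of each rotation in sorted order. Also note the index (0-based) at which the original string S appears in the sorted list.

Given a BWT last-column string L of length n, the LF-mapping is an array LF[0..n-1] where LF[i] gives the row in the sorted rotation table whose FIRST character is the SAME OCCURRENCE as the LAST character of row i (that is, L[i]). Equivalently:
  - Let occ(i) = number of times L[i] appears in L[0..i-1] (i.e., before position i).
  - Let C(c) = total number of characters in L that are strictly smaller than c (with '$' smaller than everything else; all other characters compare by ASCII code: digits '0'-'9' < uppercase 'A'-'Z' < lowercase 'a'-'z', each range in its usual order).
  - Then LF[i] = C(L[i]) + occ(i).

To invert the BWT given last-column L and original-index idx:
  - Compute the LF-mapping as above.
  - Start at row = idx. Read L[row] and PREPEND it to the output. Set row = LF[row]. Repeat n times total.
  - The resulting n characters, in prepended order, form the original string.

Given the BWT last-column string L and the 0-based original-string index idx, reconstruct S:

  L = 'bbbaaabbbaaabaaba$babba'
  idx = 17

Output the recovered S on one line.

Answer: babaaababaaaabbaabbbbb$

Derivation:
LF mapping: 12 13 14 1 2 3 15 16 17 4 5 6 18 7 8 19 9 0 20 10 21 22 11
Walk LF starting at row 17, prepending L[row]:
  step 1: row=17, L[17]='$', prepend. Next row=LF[17]=0
  step 2: row=0, L[0]='b', prepend. Next row=LF[0]=12
  step 3: row=12, L[12]='b', prepend. Next row=LF[12]=18
  step 4: row=18, L[18]='b', prepend. Next row=LF[18]=20
  step 5: row=20, L[20]='b', prepend. Next row=LF[20]=21
  step 6: row=21, L[21]='b', prepend. Next row=LF[21]=22
  step 7: row=22, L[22]='a', prepend. Next row=LF[22]=11
  step 8: row=11, L[11]='a', prepend. Next row=LF[11]=6
  step 9: row=6, L[6]='b', prepend. Next row=LF[6]=15
  step 10: row=15, L[15]='b', prepend. Next row=LF[15]=19
  step 11: row=19, L[19]='a', prepend. Next row=LF[19]=10
  step 12: row=10, L[10]='a', prepend. Next row=LF[10]=5
  step 13: row=5, L[5]='a', prepend. Next row=LF[5]=3
  step 14: row=3, L[3]='a', prepend. Next row=LF[3]=1
  step 15: row=1, L[1]='b', prepend. Next row=LF[1]=13
  step 16: row=13, L[13]='a', prepend. Next row=LF[13]=7
  step 17: row=7, L[7]='b', prepend. Next row=LF[7]=16
  step 18: row=16, L[16]='a', prepend. Next row=LF[16]=9
  step 19: row=9, L[9]='a', prepend. Next row=LF[9]=4
  step 20: row=4, L[4]='a', prepend. Next row=LF[4]=2
  step 21: row=2, L[2]='b', prepend. Next row=LF[2]=14
  step 22: row=14, L[14]='a', prepend. Next row=LF[14]=8
  step 23: row=8, L[8]='b', prepend. Next row=LF[8]=17
Reversed output: babaaababaaaabbaabbbbb$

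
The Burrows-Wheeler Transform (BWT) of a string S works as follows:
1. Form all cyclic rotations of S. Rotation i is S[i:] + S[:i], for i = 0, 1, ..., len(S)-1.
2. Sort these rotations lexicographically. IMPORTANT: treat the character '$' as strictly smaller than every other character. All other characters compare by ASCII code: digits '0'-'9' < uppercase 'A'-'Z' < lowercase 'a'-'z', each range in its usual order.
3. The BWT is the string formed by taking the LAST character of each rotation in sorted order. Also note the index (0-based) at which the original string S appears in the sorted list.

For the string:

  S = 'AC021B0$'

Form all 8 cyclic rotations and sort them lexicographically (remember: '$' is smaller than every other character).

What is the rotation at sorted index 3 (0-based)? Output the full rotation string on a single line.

All 8 rotations (rotation i = S[i:]+S[:i]):
  rot[0] = AC021B0$
  rot[1] = C021B0$A
  rot[2] = 021B0$AC
  rot[3] = 21B0$AC0
  rot[4] = 1B0$AC02
  rot[5] = B0$AC021
  rot[6] = 0$AC021B
  rot[7] = $AC021B0
Sorted (with $ < everything):
  sorted[0] = $AC021B0
  sorted[1] = 0$AC021B
  sorted[2] = 021B0$AC
  sorted[3] = 1B0$AC02
  sorted[4] = 21B0$AC0
  sorted[5] = AC021B0$
  sorted[6] = B0$AC021
  sorted[7] = C021B0$A
sorted[3] = 1B0$AC02

Answer: 1B0$AC02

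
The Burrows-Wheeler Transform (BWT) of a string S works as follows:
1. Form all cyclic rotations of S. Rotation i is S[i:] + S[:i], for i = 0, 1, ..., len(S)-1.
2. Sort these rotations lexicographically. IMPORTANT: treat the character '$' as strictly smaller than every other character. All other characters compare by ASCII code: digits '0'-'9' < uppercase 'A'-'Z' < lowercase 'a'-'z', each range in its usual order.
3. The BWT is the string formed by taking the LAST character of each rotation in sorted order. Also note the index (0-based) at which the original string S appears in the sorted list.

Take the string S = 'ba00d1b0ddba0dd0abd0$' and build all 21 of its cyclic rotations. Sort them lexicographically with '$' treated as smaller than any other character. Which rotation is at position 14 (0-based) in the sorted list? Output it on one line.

All 21 rotations (rotation i = S[i:]+S[:i]):
  rot[0] = ba00d1b0ddba0dd0abd0$
  rot[1] = a00d1b0ddba0dd0abd0$b
  rot[2] = 00d1b0ddba0dd0abd0$ba
  rot[3] = 0d1b0ddba0dd0abd0$ba0
  rot[4] = d1b0ddba0dd0abd0$ba00
  rot[5] = 1b0ddba0dd0abd0$ba00d
  rot[6] = b0ddba0dd0abd0$ba00d1
  rot[7] = 0ddba0dd0abd0$ba00d1b
  rot[8] = ddba0dd0abd0$ba00d1b0
  rot[9] = dba0dd0abd0$ba00d1b0d
  rot[10] = ba0dd0abd0$ba00d1b0dd
  rot[11] = a0dd0abd0$ba00d1b0ddb
  rot[12] = 0dd0abd0$ba00d1b0ddba
  rot[13] = dd0abd0$ba00d1b0ddba0
  rot[14] = d0abd0$ba00d1b0ddba0d
  rot[15] = 0abd0$ba00d1b0ddba0dd
  rot[16] = abd0$ba00d1b0ddba0dd0
  rot[17] = bd0$ba00d1b0ddba0dd0a
  rot[18] = d0$ba00d1b0ddba0dd0ab
  rot[19] = 0$ba00d1b0ddba0dd0abd
  rot[20] = $ba00d1b0ddba0dd0abd0
Sorted (with $ < everything):
  sorted[0] = $ba00d1b0ddba0dd0abd0
  sorted[1] = 0$ba00d1b0ddba0dd0abd
  sorted[2] = 00d1b0ddba0dd0abd0$ba
  sorted[3] = 0abd0$ba00d1b0ddba0dd
  sorted[4] = 0d1b0ddba0dd0abd0$ba0
  sorted[5] = 0dd0abd0$ba00d1b0ddba
  sorted[6] = 0ddba0dd0abd0$ba00d1b
  sorted[7] = 1b0ddba0dd0abd0$ba00d
  sorted[8] = a00d1b0ddba0dd0abd0$b
  sorted[9] = a0dd0abd0$ba00d1b0ddb
  sorted[10] = abd0$ba00d1b0ddba0dd0
  sorted[11] = b0ddba0dd0abd0$ba00d1
  sorted[12] = ba00d1b0ddba0dd0abd0$
  sorted[13] = ba0dd0abd0$ba00d1b0dd
  sorted[14] = bd0$ba00d1b0ddba0dd0a
  sorted[15] = d0$ba00d1b0ddba0dd0ab
  sorted[16] = d0abd0$ba00d1b0ddba0d
  sorted[17] = d1b0ddba0dd0abd0$ba00
  sorted[18] = dba0dd0abd0$ba00d1b0d
  sorted[19] = dd0abd0$ba00d1b0ddba0
  sorted[20] = ddba0dd0abd0$ba00d1b0
sorted[14] = bd0$ba00d1b0ddba0dd0a

Answer: bd0$ba00d1b0ddba0dd0a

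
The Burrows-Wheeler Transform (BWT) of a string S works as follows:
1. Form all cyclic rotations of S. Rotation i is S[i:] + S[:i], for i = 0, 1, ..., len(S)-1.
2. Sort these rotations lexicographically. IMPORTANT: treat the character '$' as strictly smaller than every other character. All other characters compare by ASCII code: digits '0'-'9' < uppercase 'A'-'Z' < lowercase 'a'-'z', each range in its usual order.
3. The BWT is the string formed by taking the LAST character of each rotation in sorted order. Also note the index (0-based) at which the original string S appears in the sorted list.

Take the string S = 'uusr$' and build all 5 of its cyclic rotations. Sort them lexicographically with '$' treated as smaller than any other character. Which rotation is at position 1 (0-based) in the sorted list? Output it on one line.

All 5 rotations (rotation i = S[i:]+S[:i]):
  rot[0] = uusr$
  rot[1] = usr$u
  rot[2] = sr$uu
  rot[3] = r$uus
  rot[4] = $uusr
Sorted (with $ < everything):
  sorted[0] = $uusr
  sorted[1] = r$uus
  sorted[2] = sr$uu
  sorted[3] = usr$u
  sorted[4] = uusr$
sorted[1] = r$uus

Answer: r$uus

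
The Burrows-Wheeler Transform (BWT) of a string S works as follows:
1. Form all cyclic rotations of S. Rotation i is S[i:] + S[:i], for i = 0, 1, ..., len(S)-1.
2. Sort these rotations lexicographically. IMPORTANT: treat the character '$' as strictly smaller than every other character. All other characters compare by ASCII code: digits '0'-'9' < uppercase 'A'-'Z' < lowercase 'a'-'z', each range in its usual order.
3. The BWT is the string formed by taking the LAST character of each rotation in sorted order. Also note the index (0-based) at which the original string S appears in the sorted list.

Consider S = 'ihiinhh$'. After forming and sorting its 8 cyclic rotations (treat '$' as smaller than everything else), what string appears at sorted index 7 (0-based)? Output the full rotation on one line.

Answer: nhh$ihii

Derivation:
All 8 rotations (rotation i = S[i:]+S[:i]):
  rot[0] = ihiinhh$
  rot[1] = hiinhh$i
  rot[2] = iinhh$ih
  rot[3] = inhh$ihi
  rot[4] = nhh$ihii
  rot[5] = hh$ihiin
  rot[6] = h$ihiinh
  rot[7] = $ihiinhh
Sorted (with $ < everything):
  sorted[0] = $ihiinhh
  sorted[1] = h$ihiinh
  sorted[2] = hh$ihiin
  sorted[3] = hiinhh$i
  sorted[4] = ihiinhh$
  sorted[5] = iinhh$ih
  sorted[6] = inhh$ihi
  sorted[7] = nhh$ihii
sorted[7] = nhh$ihii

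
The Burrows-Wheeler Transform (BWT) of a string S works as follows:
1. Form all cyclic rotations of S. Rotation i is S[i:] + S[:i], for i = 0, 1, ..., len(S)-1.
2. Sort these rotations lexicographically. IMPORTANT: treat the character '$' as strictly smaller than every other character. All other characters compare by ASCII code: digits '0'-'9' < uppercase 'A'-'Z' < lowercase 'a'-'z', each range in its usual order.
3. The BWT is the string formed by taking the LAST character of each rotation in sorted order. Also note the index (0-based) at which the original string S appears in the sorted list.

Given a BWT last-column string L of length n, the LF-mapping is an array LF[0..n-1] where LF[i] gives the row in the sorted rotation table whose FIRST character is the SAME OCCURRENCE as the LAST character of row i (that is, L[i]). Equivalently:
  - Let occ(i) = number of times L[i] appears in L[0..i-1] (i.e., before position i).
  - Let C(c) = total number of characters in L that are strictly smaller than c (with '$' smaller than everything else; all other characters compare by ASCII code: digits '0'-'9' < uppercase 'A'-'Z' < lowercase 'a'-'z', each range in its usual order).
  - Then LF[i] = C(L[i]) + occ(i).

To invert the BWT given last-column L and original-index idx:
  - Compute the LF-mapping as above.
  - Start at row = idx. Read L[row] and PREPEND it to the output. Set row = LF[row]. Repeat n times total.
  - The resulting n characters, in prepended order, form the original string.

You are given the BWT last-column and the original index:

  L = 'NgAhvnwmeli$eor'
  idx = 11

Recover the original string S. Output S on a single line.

Answer: overwhelmingAN$

Derivation:
LF mapping: 2 5 1 6 13 10 14 9 3 8 7 0 4 11 12
Walk LF starting at row 11, prepending L[row]:
  step 1: row=11, L[11]='$', prepend. Next row=LF[11]=0
  step 2: row=0, L[0]='N', prepend. Next row=LF[0]=2
  step 3: row=2, L[2]='A', prepend. Next row=LF[2]=1
  step 4: row=1, L[1]='g', prepend. Next row=LF[1]=5
  step 5: row=5, L[5]='n', prepend. Next row=LF[5]=10
  step 6: row=10, L[10]='i', prepend. Next row=LF[10]=7
  step 7: row=7, L[7]='m', prepend. Next row=LF[7]=9
  step 8: row=9, L[9]='l', prepend. Next row=LF[9]=8
  step 9: row=8, L[8]='e', prepend. Next row=LF[8]=3
  step 10: row=3, L[3]='h', prepend. Next row=LF[3]=6
  step 11: row=6, L[6]='w', prepend. Next row=LF[6]=14
  step 12: row=14, L[14]='r', prepend. Next row=LF[14]=12
  step 13: row=12, L[12]='e', prepend. Next row=LF[12]=4
  step 14: row=4, L[4]='v', prepend. Next row=LF[4]=13
  step 15: row=13, L[13]='o', prepend. Next row=LF[13]=11
Reversed output: overwhelmingAN$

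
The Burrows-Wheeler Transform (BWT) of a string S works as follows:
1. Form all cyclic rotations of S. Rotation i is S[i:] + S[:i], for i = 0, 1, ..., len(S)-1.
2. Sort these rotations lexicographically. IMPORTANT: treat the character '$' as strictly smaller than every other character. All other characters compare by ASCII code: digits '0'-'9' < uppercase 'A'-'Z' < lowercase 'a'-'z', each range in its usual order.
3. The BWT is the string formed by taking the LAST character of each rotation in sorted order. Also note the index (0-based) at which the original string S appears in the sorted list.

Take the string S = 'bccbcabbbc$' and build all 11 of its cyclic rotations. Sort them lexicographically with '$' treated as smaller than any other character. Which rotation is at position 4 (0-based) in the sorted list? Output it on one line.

Answer: bc$bccbcabb

Derivation:
All 11 rotations (rotation i = S[i:]+S[:i]):
  rot[0] = bccbcabbbc$
  rot[1] = ccbcabbbc$b
  rot[2] = cbcabbbc$bc
  rot[3] = bcabbbc$bcc
  rot[4] = cabbbc$bccb
  rot[5] = abbbc$bccbc
  rot[6] = bbbc$bccbca
  rot[7] = bbc$bccbcab
  rot[8] = bc$bccbcabb
  rot[9] = c$bccbcabbb
  rot[10] = $bccbcabbbc
Sorted (with $ < everything):
  sorted[0] = $bccbcabbbc
  sorted[1] = abbbc$bccbc
  sorted[2] = bbbc$bccbca
  sorted[3] = bbc$bccbcab
  sorted[4] = bc$bccbcabb
  sorted[5] = bcabbbc$bcc
  sorted[6] = bccbcabbbc$
  sorted[7] = c$bccbcabbb
  sorted[8] = cabbbc$bccb
  sorted[9] = cbcabbbc$bc
  sorted[10] = ccbcabbbc$b
sorted[4] = bc$bccbcabb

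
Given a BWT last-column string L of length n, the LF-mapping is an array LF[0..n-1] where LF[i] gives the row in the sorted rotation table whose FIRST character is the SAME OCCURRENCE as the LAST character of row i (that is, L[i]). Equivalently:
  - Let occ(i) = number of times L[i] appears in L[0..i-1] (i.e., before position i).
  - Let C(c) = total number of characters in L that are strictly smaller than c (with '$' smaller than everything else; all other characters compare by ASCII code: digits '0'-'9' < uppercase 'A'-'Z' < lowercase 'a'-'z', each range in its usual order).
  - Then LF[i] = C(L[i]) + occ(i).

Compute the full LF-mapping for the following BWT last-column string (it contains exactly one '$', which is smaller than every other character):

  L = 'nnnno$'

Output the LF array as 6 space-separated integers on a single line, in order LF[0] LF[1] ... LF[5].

Char counts: '$':1, 'n':4, 'o':1
C (first-col start): C('$')=0, C('n')=1, C('o')=5
L[0]='n': occ=0, LF[0]=C('n')+0=1+0=1
L[1]='n': occ=1, LF[1]=C('n')+1=1+1=2
L[2]='n': occ=2, LF[2]=C('n')+2=1+2=3
L[3]='n': occ=3, LF[3]=C('n')+3=1+3=4
L[4]='o': occ=0, LF[4]=C('o')+0=5+0=5
L[5]='$': occ=0, LF[5]=C('$')+0=0+0=0

Answer: 1 2 3 4 5 0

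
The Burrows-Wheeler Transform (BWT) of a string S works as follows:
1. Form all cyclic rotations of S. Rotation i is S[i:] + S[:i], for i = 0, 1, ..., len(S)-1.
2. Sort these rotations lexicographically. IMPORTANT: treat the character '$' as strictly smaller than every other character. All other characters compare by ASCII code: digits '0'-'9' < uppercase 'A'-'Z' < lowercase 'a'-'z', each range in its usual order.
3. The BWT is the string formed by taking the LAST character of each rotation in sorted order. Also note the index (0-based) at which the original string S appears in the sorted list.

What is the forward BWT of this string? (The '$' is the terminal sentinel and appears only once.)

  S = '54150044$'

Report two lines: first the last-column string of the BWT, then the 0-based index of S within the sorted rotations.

Answer: 45044501$
8

Derivation:
All 9 rotations (rotation i = S[i:]+S[:i]):
  rot[0] = 54150044$
  rot[1] = 4150044$5
  rot[2] = 150044$54
  rot[3] = 50044$541
  rot[4] = 0044$5415
  rot[5] = 044$54150
  rot[6] = 44$541500
  rot[7] = 4$5415004
  rot[8] = $54150044
Sorted (with $ < everything):
  sorted[0] = $54150044  (last char: '4')
  sorted[1] = 0044$5415  (last char: '5')
  sorted[2] = 044$54150  (last char: '0')
  sorted[3] = 150044$54  (last char: '4')
  sorted[4] = 4$5415004  (last char: '4')
  sorted[5] = 4150044$5  (last char: '5')
  sorted[6] = 44$541500  (last char: '0')
  sorted[7] = 50044$541  (last char: '1')
  sorted[8] = 54150044$  (last char: '$')
Last column: 45044501$
Original string S is at sorted index 8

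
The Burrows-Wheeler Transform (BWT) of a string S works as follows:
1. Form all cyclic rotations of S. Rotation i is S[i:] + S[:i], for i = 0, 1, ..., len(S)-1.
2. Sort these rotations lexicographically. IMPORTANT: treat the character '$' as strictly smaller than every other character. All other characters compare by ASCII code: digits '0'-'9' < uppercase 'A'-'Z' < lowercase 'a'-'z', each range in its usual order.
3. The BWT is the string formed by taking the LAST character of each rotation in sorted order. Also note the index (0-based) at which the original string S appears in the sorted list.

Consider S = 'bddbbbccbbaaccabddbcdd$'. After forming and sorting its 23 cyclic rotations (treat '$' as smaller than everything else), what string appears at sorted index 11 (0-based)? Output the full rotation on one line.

All 23 rotations (rotation i = S[i:]+S[:i]):
  rot[0] = bddbbbccbbaaccabddbcdd$
  rot[1] = ddbbbccbbaaccabddbcdd$b
  rot[2] = dbbbccbbaaccabddbcdd$bd
  rot[3] = bbbccbbaaccabddbcdd$bdd
  rot[4] = bbccbbaaccabddbcdd$bddb
  rot[5] = bccbbaaccabddbcdd$bddbb
  rot[6] = ccbbaaccabddbcdd$bddbbb
  rot[7] = cbbaaccabddbcdd$bddbbbc
  rot[8] = bbaaccabddbcdd$bddbbbcc
  rot[9] = baaccabddbcdd$bddbbbccb
  rot[10] = aaccabddbcdd$bddbbbccbb
  rot[11] = accabddbcdd$bddbbbccbba
  rot[12] = ccabddbcdd$bddbbbccbbaa
  rot[13] = cabddbcdd$bddbbbccbbaac
  rot[14] = abddbcdd$bddbbbccbbaacc
  rot[15] = bddbcdd$bddbbbccbbaacca
  rot[16] = ddbcdd$bddbbbccbbaaccab
  rot[17] = dbcdd$bddbbbccbbaaccabd
  rot[18] = bcdd$bddbbbccbbaaccabdd
  rot[19] = cdd$bddbbbccbbaaccabddb
  rot[20] = dd$bddbbbccbbaaccabddbc
  rot[21] = d$bddbbbccbbaaccabddbcd
  rot[22] = $bddbbbccbbaaccabddbcdd
Sorted (with $ < everything):
  sorted[0] = $bddbbbccbbaaccabddbcdd
  sorted[1] = aaccabddbcdd$bddbbbccbb
  sorted[2] = abddbcdd$bddbbbccbbaacc
  sorted[3] = accabddbcdd$bddbbbccbba
  sorted[4] = baaccabddbcdd$bddbbbccb
  sorted[5] = bbaaccabddbcdd$bddbbbcc
  sorted[6] = bbbccbbaaccabddbcdd$bdd
  sorted[7] = bbccbbaaccabddbcdd$bddb
  sorted[8] = bccbbaaccabddbcdd$bddbb
  sorted[9] = bcdd$bddbbbccbbaaccabdd
  sorted[10] = bddbbbccbbaaccabddbcdd$
  sorted[11] = bddbcdd$bddbbbccbbaacca
  sorted[12] = cabddbcdd$bddbbbccbbaac
  sorted[13] = cbbaaccabddbcdd$bddbbbc
  sorted[14] = ccabddbcdd$bddbbbccbbaa
  sorted[15] = ccbbaaccabddbcdd$bddbbb
  sorted[16] = cdd$bddbbbccbbaaccabddb
  sorted[17] = d$bddbbbccbbaaccabddbcd
  sorted[18] = dbbbccbbaaccabddbcdd$bd
  sorted[19] = dbcdd$bddbbbccbbaaccabd
  sorted[20] = dd$bddbbbccbbaaccabddbc
  sorted[21] = ddbbbccbbaaccabddbcdd$b
  sorted[22] = ddbcdd$bddbbbccbbaaccab
sorted[11] = bddbcdd$bddbbbccbbaacca

Answer: bddbcdd$bddbbbccbbaacca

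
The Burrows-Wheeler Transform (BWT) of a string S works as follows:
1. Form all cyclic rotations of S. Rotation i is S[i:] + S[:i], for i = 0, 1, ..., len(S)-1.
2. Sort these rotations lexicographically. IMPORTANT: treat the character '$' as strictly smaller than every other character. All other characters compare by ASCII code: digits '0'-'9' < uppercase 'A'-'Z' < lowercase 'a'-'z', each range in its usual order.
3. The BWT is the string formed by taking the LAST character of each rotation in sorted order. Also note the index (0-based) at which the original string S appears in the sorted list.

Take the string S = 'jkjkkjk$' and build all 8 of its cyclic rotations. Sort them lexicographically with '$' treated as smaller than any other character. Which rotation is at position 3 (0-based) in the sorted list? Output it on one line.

Answer: jkkjk$jk

Derivation:
All 8 rotations (rotation i = S[i:]+S[:i]):
  rot[0] = jkjkkjk$
  rot[1] = kjkkjk$j
  rot[2] = jkkjk$jk
  rot[3] = kkjk$jkj
  rot[4] = kjk$jkjk
  rot[5] = jk$jkjkk
  rot[6] = k$jkjkkj
  rot[7] = $jkjkkjk
Sorted (with $ < everything):
  sorted[0] = $jkjkkjk
  sorted[1] = jk$jkjkk
  sorted[2] = jkjkkjk$
  sorted[3] = jkkjk$jk
  sorted[4] = k$jkjkkj
  sorted[5] = kjk$jkjk
  sorted[6] = kjkkjk$j
  sorted[7] = kkjk$jkj
sorted[3] = jkkjk$jk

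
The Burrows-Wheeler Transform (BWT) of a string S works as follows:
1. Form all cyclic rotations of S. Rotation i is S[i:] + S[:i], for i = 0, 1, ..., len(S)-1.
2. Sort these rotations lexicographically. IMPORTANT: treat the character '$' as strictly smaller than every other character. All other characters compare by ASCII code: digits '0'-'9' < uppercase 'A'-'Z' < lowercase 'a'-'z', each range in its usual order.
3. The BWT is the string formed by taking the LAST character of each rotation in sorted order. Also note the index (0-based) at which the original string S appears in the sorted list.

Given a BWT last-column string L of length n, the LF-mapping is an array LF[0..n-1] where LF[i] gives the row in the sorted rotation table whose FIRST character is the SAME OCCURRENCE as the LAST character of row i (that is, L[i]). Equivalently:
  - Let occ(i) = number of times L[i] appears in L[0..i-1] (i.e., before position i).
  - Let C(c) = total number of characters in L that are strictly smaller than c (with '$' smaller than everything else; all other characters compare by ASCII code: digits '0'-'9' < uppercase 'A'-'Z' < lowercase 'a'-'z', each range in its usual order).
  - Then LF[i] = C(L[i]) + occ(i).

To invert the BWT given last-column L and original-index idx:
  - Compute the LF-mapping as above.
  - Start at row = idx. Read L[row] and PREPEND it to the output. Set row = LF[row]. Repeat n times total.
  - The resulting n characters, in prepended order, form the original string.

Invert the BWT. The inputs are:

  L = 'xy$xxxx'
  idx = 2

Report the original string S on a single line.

Answer: xxxxyx$

Derivation:
LF mapping: 1 6 0 2 3 4 5
Walk LF starting at row 2, prepending L[row]:
  step 1: row=2, L[2]='$', prepend. Next row=LF[2]=0
  step 2: row=0, L[0]='x', prepend. Next row=LF[0]=1
  step 3: row=1, L[1]='y', prepend. Next row=LF[1]=6
  step 4: row=6, L[6]='x', prepend. Next row=LF[6]=5
  step 5: row=5, L[5]='x', prepend. Next row=LF[5]=4
  step 6: row=4, L[4]='x', prepend. Next row=LF[4]=3
  step 7: row=3, L[3]='x', prepend. Next row=LF[3]=2
Reversed output: xxxxyx$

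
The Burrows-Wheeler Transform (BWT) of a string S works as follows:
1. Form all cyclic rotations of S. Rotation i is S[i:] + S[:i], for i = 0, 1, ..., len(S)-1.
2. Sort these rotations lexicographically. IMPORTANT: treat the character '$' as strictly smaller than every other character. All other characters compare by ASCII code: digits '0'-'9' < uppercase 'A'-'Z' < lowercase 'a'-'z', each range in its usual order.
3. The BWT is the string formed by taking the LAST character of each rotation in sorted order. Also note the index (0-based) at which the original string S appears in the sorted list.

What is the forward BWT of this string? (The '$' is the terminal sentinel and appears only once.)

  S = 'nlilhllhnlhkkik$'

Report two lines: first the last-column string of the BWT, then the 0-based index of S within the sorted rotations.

All 16 rotations (rotation i = S[i:]+S[:i]):
  rot[0] = nlilhllhnlhkkik$
  rot[1] = lilhllhnlhkkik$n
  rot[2] = ilhllhnlhkkik$nl
  rot[3] = lhllhnlhkkik$nli
  rot[4] = hllhnlhkkik$nlil
  rot[5] = llhnlhkkik$nlilh
  rot[6] = lhnlhkkik$nlilhl
  rot[7] = hnlhkkik$nlilhll
  rot[8] = nlhkkik$nlilhllh
  rot[9] = lhkkik$nlilhllhn
  rot[10] = hkkik$nlilhllhnl
  rot[11] = kkik$nlilhllhnlh
  rot[12] = kik$nlilhllhnlhk
  rot[13] = ik$nlilhllhnlhkk
  rot[14] = k$nlilhllhnlhkki
  rot[15] = $nlilhllhnlhkkik
Sorted (with $ < everything):
  sorted[0] = $nlilhllhnlhkkik  (last char: 'k')
  sorted[1] = hkkik$nlilhllhnl  (last char: 'l')
  sorted[2] = hllhnlhkkik$nlil  (last char: 'l')
  sorted[3] = hnlhkkik$nlilhll  (last char: 'l')
  sorted[4] = ik$nlilhllhnlhkk  (last char: 'k')
  sorted[5] = ilhllhnlhkkik$nl  (last char: 'l')
  sorted[6] = k$nlilhllhnlhkki  (last char: 'i')
  sorted[7] = kik$nlilhllhnlhk  (last char: 'k')
  sorted[8] = kkik$nlilhllhnlh  (last char: 'h')
  sorted[9] = lhkkik$nlilhllhn  (last char: 'n')
  sorted[10] = lhllhnlhkkik$nli  (last char: 'i')
  sorted[11] = lhnlhkkik$nlilhl  (last char: 'l')
  sorted[12] = lilhllhnlhkkik$n  (last char: 'n')
  sorted[13] = llhnlhkkik$nlilh  (last char: 'h')
  sorted[14] = nlhkkik$nlilhllh  (last char: 'h')
  sorted[15] = nlilhllhnlhkkik$  (last char: '$')
Last column: klllklikhnilnhh$
Original string S is at sorted index 15

Answer: klllklikhnilnhh$
15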